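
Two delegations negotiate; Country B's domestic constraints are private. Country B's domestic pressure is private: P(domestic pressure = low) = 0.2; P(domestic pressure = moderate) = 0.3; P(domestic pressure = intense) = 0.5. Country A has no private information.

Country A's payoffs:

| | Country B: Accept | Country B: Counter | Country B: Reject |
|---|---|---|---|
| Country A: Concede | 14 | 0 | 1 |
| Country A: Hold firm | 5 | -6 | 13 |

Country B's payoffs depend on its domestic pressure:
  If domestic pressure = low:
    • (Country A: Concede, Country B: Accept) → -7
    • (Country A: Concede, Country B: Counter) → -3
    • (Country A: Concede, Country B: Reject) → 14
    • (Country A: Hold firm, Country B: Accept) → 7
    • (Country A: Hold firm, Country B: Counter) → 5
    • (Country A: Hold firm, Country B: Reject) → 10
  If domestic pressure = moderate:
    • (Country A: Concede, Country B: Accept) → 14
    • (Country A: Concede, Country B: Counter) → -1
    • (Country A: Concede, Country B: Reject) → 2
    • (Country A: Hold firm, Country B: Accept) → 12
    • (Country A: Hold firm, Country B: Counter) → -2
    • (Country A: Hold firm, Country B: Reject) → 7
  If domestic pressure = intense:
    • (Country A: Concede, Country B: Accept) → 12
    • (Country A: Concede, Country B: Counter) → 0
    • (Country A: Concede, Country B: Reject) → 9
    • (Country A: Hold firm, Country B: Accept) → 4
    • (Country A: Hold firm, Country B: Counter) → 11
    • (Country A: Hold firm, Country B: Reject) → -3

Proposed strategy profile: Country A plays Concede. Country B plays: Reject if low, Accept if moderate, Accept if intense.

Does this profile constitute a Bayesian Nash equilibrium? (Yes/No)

Yes

Country A plays Concede: E[Concede] = 0.2·(1) + 0.3·(14) + 0.5·(14) = 11.4; E[Hold firm] = 6.6. Best-responding. ✓
Country B (domestic pressure low), facing Concede: Accept gives -7, Counter gives -3, Reject gives 14. Proposed Reject is best. ✓
Country B (domestic pressure moderate), facing Concede: Accept gives 14, Counter gives -1, Reject gives 2. Proposed Accept is best. ✓
Country B (domestic pressure intense), facing Concede: Accept gives 12, Counter gives 0, Reject gives 9. Proposed Accept is best. ✓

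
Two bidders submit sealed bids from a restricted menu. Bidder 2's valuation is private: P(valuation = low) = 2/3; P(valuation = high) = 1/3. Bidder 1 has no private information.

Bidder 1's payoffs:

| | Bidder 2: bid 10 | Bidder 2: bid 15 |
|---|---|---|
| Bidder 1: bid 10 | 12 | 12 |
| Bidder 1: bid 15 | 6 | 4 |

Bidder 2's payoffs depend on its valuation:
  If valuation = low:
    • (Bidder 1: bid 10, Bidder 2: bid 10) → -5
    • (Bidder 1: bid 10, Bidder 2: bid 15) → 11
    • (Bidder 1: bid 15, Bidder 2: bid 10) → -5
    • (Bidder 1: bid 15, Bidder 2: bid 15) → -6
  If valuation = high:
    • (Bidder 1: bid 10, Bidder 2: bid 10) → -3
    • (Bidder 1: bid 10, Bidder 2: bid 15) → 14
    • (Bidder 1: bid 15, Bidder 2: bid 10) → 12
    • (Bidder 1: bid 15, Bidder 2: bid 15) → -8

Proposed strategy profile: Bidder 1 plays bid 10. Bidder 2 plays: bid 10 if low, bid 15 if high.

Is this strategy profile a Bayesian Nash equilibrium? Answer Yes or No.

Bidder 1 plays bid 10: E[bid 10] = 2/3·(12) + 1/3·(12) = 12; E[bid 15] = 16/3. Best-responding. ✓
Bidder 2 (valuation low), facing bid 10: bid 10 gives -5, bid 15 gives 11. Proposed bid 10 is not best — profitable deviation exists. ✗
Bidder 2 (valuation high), facing bid 10: bid 10 gives -3, bid 15 gives 14. Proposed bid 15 is best. ✓

No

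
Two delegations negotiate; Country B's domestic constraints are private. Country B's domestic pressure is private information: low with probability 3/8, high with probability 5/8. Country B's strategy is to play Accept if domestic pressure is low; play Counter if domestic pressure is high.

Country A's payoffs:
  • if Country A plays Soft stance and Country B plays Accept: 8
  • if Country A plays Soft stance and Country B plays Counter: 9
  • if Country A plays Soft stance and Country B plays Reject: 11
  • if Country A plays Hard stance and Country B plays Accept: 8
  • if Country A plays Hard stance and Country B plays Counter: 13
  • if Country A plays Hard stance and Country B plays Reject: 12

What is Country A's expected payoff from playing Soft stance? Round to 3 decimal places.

8.625

E[Soft stance] = 3/8·8 + 5/8·9 = 3 + 45/8 = 69/8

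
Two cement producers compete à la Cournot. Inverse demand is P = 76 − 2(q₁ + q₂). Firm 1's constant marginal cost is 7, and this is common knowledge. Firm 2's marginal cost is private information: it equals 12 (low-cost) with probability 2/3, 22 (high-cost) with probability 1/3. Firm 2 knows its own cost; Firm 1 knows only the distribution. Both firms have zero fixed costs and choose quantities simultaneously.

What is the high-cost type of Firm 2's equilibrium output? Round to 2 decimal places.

Type-c best response for Firm 2: q₂(c) = (76 − c)/4 − q₁/2.
Firm 1 maximizes expected profit; its first-order condition is 76 − 4q₁ − 2E[q₂] − 7 = 0.
Substituting E[q₂] and solving: E[c₂] = 15.3333, so q₁ = (76 − 2·7 + 15.3333)/6 = 12.8889.
q₂(high-cost) = (76 − 22 − 2·12.8889)/4 = 7.05556.

7.06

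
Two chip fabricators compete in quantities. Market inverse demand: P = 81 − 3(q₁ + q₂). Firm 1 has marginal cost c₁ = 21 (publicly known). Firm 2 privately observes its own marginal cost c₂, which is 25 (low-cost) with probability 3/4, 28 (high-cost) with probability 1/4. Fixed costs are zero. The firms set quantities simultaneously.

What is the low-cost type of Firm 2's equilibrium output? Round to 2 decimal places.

Firm 2 with cost c maximizes (81 − 3(q₁+q₂) − c)·q₂, giving q₂(c) = (81 − c − 3q₁)/6.
E[c₂] = 3/4·25 + 1/4·28 = 25.75
Firm 1's FOC against E[q₂] yields q₁ = (81 − 2·21 + E[c₂])/9 = (81 − 42 + 25.75)/9 = 7.19444.
q₂(low-cost) = (81 − 25 − 3·7.19444)/6 = 5.73611.

5.74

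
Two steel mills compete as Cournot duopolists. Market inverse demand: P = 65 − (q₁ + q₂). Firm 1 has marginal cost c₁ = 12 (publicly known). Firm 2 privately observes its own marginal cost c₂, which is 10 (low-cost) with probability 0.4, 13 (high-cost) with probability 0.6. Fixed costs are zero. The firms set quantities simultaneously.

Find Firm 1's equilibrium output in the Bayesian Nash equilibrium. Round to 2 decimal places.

Type-c best response for Firm 2: q₂(c) = (65 − c)/2 − q₁/2.
Firm 1 maximizes expected profit; its first-order condition is 65 − 2q₁ − E[q₂] − 12 = 0.
Substituting E[q₂] and solving: E[c₂] = 11.8, so q₁ = (65 − 2·12 + 11.8)/3 = 17.6.

17.60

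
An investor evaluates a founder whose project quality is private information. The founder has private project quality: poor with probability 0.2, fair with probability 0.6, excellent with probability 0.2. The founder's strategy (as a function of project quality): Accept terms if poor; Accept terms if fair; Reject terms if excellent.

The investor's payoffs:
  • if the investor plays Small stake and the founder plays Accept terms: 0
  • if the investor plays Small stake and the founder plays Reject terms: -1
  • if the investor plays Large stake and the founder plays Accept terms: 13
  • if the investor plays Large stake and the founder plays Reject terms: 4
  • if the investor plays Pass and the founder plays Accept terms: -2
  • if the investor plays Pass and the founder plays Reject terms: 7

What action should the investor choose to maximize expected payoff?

E[Small stake] = 0.2·(0) + 0.6·(0) + 0.2·(-1) = -0.2
E[Large stake] = 0.2·(13) + 0.6·(13) + 0.2·(4) = 11.2
E[Pass] = 0.2·(-2) + 0.6·(-2) + 0.2·(7) = -0.2
Best response: Large stake (11.2 is the largest).

Large stake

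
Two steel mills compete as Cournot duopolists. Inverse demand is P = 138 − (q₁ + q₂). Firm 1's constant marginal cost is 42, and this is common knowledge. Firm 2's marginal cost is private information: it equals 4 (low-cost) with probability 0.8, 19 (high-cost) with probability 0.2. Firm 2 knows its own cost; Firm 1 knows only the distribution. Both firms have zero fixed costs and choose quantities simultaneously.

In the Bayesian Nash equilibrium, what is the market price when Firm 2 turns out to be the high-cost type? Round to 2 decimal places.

68.33

Type-c best response for Firm 2: q₂(c) = (138 − c)/2 − q₁/2.
Firm 1 maximizes expected profit; its first-order condition is 138 − 2q₁ − E[q₂] − 42 = 0.
Substituting E[q₂] and solving: E[c₂] = 7, so q₁ = (138 − 2·42 + 7)/3 = 20.3333.
q₂(high-cost) = 49.3333, so P = 138 − (20.3333 + 49.3333) = 68.3333.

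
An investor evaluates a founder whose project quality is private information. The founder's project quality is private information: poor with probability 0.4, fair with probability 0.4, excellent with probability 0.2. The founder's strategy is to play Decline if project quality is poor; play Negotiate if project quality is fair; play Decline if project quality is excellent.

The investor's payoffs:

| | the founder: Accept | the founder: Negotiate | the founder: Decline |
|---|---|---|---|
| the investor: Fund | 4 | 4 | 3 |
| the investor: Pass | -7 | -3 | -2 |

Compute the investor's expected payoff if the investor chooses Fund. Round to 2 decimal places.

3.40

Take the expectation over the founder's project quality, weighting each type's action by its prior probability.
E[Fund] = 0.4·3 + 0.4·4 + 0.2·3 = 1.2 + 1.6 + 0.6 = 3.4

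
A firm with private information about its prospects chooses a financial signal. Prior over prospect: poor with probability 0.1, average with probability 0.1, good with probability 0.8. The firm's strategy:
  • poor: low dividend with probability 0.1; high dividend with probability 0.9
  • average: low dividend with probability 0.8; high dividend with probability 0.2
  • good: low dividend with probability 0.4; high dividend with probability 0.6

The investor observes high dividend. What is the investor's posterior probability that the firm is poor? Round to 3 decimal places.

Apply Bayes' rule using the sender's strategy as the likelihood.
P(high dividend) = 0.1·0.9 + 0.1·0.2 + 0.8·0.6 = 0.59
P(poor | high dividend) = (0.1·0.9) / 0.59 = 0.09 / 0.59 = 0.152542

0.153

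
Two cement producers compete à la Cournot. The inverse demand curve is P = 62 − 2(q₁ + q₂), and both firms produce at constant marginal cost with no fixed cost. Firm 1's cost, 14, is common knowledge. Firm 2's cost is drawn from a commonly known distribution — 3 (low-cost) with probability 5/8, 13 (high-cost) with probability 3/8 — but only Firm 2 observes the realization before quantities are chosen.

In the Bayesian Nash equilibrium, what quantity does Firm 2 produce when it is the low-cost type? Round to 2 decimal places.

11.35

Firm 2 with cost c maximizes (62 − 2(q₁+q₂) − c)·q₂, giving q₂(c) = (62 − c − 2q₁)/4.
E[c₂] = 5/8·3 + 3/8·13 = 6.75
Firm 1's FOC against E[q₂] yields q₁ = (62 − 2·14 + E[c₂])/6 = (62 − 28 + 6.75)/6 = 6.79167.
q₂(low-cost) = (62 − 3 − 2·6.79167)/4 = 11.3542.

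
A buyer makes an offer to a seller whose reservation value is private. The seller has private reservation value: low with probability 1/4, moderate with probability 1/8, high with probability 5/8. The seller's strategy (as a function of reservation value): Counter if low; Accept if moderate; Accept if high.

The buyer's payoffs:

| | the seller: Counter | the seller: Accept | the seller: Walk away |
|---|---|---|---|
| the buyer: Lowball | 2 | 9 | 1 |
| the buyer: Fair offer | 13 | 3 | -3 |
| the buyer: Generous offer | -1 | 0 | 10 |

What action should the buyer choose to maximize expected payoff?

Lowball

E[Lowball] = 1/4·(2) + 1/8·(9) + 5/8·(9) = 29/4
E[Fair offer] = 1/4·(13) + 1/8·(3) + 5/8·(3) = 11/2
E[Generous offer] = 1/4·(-1) + 1/8·(0) + 5/8·(0) = -1/4
Best response: Lowball (29/4 is the largest).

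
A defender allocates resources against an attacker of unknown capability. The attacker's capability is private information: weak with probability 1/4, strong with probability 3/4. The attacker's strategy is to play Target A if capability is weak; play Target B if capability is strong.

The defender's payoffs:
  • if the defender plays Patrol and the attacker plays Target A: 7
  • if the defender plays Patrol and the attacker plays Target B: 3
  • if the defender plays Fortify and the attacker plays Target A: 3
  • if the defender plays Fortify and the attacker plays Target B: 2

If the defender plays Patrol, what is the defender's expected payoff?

E[Patrol] = 1/4·7 + 3/4·3 = 7/4 + 9/4 = 4

4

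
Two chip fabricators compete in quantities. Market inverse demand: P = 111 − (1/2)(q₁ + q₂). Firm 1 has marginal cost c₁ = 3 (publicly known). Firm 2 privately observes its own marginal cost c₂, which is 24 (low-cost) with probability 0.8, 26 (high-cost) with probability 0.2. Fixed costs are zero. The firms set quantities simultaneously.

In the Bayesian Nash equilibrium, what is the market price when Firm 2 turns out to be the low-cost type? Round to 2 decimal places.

Each type of Firm 2 best-responds to q₁; Firm 1 best-responds to the expected q₂ over Firm 2's types.
Firm 2 with cost c maximizes (111 − (1/2)(q₁+q₂) − c)·q₂, giving q₂(c) = (111 − c − (1/2)q₁).
E[c₂] = 0.8·24 + 0.2·26 = 24.4
Firm 1's FOC against E[q₂] yields q₁ = (111 − 2·3 + E[c₂])/(3/2) = (111 − 6 + 24.4)/(3/2) = 86.2667.
q₂(low-cost) = 43.8667, so P = 111 − (1/2)·(86.2667 + 43.8667) = 45.9333.

45.93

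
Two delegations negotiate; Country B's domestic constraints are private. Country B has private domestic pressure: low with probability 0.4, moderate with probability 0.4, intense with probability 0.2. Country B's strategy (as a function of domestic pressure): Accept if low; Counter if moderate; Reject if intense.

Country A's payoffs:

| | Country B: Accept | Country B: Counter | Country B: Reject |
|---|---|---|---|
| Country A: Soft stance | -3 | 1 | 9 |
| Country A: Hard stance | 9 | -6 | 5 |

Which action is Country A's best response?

Hard stance

E[Soft stance] = 0.4·(-3) + 0.4·(1) + 0.2·(9) = 1
E[Hard stance] = 0.4·(9) + 0.4·(-6) + 0.2·(5) = 2.2
Best response: Hard stance (2.2 is the largest).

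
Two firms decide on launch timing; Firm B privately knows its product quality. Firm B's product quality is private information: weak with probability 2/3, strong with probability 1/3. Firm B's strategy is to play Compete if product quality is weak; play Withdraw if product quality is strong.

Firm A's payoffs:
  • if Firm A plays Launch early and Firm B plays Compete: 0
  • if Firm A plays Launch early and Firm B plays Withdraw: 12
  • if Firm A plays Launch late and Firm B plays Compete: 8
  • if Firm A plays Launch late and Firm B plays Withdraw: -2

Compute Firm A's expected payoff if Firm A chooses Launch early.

E[Launch early] = 2/3·0 + 1/3·12 = 0 + 4 = 4

4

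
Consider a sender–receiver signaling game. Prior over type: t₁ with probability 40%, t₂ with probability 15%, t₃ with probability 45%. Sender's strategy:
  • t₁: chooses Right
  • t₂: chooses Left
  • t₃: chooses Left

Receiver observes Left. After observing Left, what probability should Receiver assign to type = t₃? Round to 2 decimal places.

0.75

Apply Bayes' rule using the sender's strategy as the likelihood.
P(Left) = 0.4·0 + 0.15·1 + 0.45·1 = 0.6
P(t₃ | Left) = (0.45·1) / 0.6 = 0.45 / 0.6 = 0.75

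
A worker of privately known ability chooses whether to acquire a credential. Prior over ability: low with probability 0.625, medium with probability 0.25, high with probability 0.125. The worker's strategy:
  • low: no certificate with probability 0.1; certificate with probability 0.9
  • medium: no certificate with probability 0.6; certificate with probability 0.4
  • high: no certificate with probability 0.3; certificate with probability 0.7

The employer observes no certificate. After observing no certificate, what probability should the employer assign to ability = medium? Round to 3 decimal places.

0.600

P(no certificate) = 0.625·0.1 + 0.25·0.6 + 0.125·0.3 = 0.25
P(medium | no certificate) = (0.25·0.6) / 0.25 = 0.15 / 0.25 = 0.6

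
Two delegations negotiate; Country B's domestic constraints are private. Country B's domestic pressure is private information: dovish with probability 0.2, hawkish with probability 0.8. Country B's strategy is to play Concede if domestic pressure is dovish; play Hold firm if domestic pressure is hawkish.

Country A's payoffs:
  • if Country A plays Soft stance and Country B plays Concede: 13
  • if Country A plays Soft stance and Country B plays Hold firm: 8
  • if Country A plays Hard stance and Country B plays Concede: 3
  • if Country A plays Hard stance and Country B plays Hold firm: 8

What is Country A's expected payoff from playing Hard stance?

7

Take the expectation over Country B's domestic pressure, weighting each type's action by its prior probability.
E[Hard stance] = 0.2·3 + 0.8·8 = 0.6 + 6.4 = 7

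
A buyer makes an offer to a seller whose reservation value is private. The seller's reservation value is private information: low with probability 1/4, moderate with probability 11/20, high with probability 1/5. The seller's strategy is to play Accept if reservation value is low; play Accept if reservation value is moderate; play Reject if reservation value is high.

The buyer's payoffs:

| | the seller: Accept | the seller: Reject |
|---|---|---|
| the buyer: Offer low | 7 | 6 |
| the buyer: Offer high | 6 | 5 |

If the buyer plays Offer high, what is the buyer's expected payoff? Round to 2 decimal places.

5.80

E[Offer high] = 1/4·6 + 11/20·6 + 1/5·5 = 3/2 + 33/10 + 1 = 29/5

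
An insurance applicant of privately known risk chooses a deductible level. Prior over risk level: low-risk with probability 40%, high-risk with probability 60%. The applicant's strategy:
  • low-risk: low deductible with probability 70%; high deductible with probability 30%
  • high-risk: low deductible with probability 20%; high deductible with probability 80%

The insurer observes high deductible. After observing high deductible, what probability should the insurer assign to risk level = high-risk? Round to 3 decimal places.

P(high deductible) = 0.4·0.3 + 0.6·0.8 = 0.6
P(high-risk | high deductible) = (0.6·0.8) / 0.6 = 0.48 / 0.6 = 0.8

0.800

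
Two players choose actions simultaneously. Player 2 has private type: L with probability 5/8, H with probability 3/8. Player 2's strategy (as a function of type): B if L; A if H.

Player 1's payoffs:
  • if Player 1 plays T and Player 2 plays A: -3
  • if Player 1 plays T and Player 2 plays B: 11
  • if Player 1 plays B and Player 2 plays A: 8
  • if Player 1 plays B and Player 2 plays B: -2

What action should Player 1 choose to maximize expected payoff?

T

E[T] = 5/8·(11) + 3/8·(-3) = 23/4
E[B] = 5/8·(-2) + 3/8·(8) = 7/4
Best response: T (23/4 is the largest).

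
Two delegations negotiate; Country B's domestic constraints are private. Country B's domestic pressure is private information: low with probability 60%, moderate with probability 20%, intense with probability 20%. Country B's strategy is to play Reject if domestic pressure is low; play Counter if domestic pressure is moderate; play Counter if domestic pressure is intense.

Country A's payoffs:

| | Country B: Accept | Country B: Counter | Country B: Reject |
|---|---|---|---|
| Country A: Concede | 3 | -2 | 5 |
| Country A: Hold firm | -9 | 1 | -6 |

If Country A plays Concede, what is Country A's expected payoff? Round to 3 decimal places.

2.200

Take the expectation over Country B's domestic pressure, weighting each type's action by its prior probability.
E[Concede] = 0.6·5 + 0.2·(-2) + 0.2·(-2) = 3 + (-0.4) + (-0.4) = 2.2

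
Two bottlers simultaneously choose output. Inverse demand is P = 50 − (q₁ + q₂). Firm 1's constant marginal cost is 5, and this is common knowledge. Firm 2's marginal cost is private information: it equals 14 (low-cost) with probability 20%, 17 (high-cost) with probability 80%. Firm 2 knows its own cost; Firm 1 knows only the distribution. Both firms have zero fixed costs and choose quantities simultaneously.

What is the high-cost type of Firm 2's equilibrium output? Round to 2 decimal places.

Firm 2 with cost c maximizes (50 − (q₁+q₂) − c)·q₂, giving q₂(c) = (50 − c − q₁)/2.
E[c₂] = 0.2·14 + 0.8·17 = 16.4
Firm 1's FOC against E[q₂] yields q₁ = (50 − 2·5 + E[c₂])/3 = (50 − 10 + 16.4)/3 = 18.8.
q₂(high-cost) = (50 − 17 − 18.8)/2 = 7.1.

7.10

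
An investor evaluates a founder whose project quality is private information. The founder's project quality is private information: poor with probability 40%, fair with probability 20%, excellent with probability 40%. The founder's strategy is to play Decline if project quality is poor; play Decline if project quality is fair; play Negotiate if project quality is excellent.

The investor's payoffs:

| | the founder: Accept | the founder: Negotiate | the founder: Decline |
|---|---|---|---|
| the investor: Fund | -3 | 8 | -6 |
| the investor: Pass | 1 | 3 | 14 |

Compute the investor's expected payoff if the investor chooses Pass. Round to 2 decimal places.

Take the expectation over the founder's project quality, weighting each type's action by its prior probability.
E[Pass] = 0.4·14 + 0.2·14 + 0.4·3 = 5.6 + 2.8 + 1.2 = 9.6

9.60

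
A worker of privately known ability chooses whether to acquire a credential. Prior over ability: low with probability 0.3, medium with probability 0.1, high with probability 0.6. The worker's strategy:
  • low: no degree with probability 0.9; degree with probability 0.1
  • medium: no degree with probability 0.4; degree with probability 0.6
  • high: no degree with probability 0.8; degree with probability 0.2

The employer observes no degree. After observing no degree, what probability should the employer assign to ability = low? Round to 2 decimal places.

Apply Bayes' rule using the sender's strategy as the likelihood.
P(no degree) = 0.3·0.9 + 0.1·0.4 + 0.6·0.8 = 0.79
P(low | no degree) = (0.3·0.9) / 0.79 = 0.27 / 0.79 = 0.341772

0.34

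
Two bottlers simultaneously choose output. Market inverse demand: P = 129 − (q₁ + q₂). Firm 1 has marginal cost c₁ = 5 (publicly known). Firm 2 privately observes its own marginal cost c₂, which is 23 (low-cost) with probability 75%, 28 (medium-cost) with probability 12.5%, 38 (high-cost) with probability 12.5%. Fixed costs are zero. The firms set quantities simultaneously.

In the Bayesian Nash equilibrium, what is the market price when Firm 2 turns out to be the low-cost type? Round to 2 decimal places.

51.92

Type-c best response for Firm 2: q₂(c) = (129 − c)/2 − q₁/2.
Firm 1 maximizes expected profit; its first-order condition is 129 − 2q₁ − E[q₂] − 5 = 0.
Substituting E[q₂] and solving: E[c₂] = 25.5, so q₁ = (129 − 2·5 + 25.5)/3 = 48.1667.
q₂(low-cost) = 28.9167, so P = 129 − (48.1667 + 28.9167) = 51.9167.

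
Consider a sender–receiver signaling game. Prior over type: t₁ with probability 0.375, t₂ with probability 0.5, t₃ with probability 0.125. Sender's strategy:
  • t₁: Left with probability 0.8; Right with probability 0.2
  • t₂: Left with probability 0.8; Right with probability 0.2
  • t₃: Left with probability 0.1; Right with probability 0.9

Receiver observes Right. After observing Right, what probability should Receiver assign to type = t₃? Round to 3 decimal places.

0.391

Apply Bayes' rule using the sender's strategy as the likelihood.
P(Right) = 0.375·0.2 + 0.5·0.2 + 0.125·0.9 = 0.2875
P(t₃ | Right) = (0.125·0.9) / 0.2875 = 0.1125 / 0.2875 = 0.391304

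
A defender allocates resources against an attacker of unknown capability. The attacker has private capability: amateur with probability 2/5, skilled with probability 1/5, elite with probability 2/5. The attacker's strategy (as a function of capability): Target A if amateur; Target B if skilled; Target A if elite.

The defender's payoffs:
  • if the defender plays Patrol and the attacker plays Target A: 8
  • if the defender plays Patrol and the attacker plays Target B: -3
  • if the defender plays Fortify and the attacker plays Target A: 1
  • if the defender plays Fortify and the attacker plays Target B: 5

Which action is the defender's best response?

Patrol

E[Patrol] = 2/5·(8) + 1/5·(-3) + 2/5·(8) = 29/5
E[Fortify] = 2/5·(1) + 1/5·(5) + 2/5·(1) = 9/5
Best response: Patrol (29/5 is the largest).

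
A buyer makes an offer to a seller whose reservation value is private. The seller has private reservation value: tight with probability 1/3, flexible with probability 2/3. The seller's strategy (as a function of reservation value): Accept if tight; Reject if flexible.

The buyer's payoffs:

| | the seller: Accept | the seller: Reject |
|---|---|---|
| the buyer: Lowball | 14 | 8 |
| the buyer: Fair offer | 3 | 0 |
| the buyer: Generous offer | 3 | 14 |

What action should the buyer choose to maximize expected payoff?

Generous offer

Compute the buyer's expected payoff for each action, taking the expectation over the seller's type.
E[Lowball] = 1/3·(14) + 2/3·(8) = 10
E[Fair offer] = 1/3·(3) + 2/3·(0) = 1
E[Generous offer] = 1/3·(3) + 2/3·(14) = 31/3
Best response: Generous offer (31/3 is the largest).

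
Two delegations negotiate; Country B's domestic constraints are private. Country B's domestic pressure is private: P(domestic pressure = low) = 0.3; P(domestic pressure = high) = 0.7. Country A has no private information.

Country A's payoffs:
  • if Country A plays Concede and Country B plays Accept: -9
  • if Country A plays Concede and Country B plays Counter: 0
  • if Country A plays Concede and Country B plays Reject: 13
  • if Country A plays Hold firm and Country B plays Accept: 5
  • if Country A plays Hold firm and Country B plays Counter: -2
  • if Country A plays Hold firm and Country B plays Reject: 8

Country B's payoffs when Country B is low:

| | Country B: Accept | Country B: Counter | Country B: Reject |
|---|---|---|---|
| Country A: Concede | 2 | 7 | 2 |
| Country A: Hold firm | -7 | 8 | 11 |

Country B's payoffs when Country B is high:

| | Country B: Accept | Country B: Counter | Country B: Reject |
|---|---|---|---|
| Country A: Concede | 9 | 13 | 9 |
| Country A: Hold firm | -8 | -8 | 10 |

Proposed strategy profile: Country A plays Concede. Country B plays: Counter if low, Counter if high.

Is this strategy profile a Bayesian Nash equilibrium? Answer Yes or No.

A profile is a BNE iff every type of every player is best-responding given beliefs about the other side.
Country A plays Concede: E[Concede] = 0.3·(0) + 0.7·(0) = 0; E[Hold firm] = -2. Best-responding. ✓
Country B (domestic pressure low), facing Concede: Accept gives 2, Counter gives 7, Reject gives 2. Proposed Counter is best. ✓
Country B (domestic pressure high), facing Concede: Accept gives 9, Counter gives 13, Reject gives 9. Proposed Counter is best. ✓

Yes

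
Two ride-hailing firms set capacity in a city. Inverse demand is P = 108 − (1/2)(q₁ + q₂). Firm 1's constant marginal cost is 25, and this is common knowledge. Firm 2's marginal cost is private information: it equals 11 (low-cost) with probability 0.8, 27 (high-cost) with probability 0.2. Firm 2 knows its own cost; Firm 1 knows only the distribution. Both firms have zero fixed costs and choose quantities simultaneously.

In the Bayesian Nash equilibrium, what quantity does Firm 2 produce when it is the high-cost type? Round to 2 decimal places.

Firm 2 with cost c maximizes (108 − (1/2)(q₁+q₂) − c)·q₂, giving q₂(c) = (108 − c − (1/2)q₁).
E[c₂] = 0.8·11 + 0.2·27 = 14.2
Firm 1's FOC against E[q₂] yields q₁ = (108 − 2·25 + E[c₂])/(3/2) = (108 − 50 + 14.2)/(3/2) = 48.1333.
q₂(high-cost) = (108 − 27 − (1/2)·48.1333) = 56.9333.

56.93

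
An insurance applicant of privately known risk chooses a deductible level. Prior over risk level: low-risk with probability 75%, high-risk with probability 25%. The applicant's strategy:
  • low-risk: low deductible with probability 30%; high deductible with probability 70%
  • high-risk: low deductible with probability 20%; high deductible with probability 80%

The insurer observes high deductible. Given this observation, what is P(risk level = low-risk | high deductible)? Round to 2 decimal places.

0.72

P(high deductible) = 0.75·0.7 + 0.25·0.8 = 0.725
P(low-risk | high deductible) = (0.75·0.7) / 0.725 = 0.525 / 0.725 = 0.724138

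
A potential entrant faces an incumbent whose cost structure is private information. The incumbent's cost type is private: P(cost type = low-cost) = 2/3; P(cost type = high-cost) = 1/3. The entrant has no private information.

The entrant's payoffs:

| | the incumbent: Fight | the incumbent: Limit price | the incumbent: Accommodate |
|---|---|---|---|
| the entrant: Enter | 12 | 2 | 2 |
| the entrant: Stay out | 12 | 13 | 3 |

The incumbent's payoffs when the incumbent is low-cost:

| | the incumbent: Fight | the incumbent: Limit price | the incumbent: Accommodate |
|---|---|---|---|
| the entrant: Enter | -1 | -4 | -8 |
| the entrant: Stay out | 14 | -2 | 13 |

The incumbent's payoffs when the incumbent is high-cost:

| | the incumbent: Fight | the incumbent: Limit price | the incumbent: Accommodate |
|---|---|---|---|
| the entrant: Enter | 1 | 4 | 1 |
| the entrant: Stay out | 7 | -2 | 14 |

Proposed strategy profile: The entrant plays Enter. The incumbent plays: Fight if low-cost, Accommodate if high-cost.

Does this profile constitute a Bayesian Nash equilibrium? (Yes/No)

The entrant plays Enter: E[Enter] = 2/3·(12) + 1/3·(2) = 26/3; E[Stay out] = 9. Not best-responding. ✗
The incumbent (cost type low-cost), facing Enter: Fight gives -1, Limit price gives -4, Accommodate gives -8. Proposed Fight is best. ✓
The incumbent (cost type high-cost), facing Enter: Fight gives 1, Limit price gives 4, Accommodate gives 1. Proposed Accommodate is not best — profitable deviation exists. ✗

No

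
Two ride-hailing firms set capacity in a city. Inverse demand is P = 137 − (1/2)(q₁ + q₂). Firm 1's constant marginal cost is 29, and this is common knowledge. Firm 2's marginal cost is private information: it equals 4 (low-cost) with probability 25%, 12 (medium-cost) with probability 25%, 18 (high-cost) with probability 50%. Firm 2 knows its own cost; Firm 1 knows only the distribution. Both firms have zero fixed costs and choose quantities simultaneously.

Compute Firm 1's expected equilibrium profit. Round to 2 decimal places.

Each type of Firm 2 best-responds to q₁; Firm 1 best-responds to the expected q₂ over Firm 2's types.
Firm 2 with cost c maximizes (137 − (1/2)(q₁+q₂) − c)·q₂, giving q₂(c) = (137 − c − (1/2)q₁).
E[c₂] = 0.25·4 + 0.25·12 + 0.5·18 = 13
Firm 1's FOC against E[q₂] yields q₁ = (137 − 2·29 + E[c₂])/(3/2) = (137 − 58 + 13)/(3/2) = 61.3333.
E[P] = 137 − (1/2)·(q₁ + E[q₂]) = 59.6667; Firm 1's expected profit = (E[P] − 29)·q₁ = (59.6667 − 29)·61.3333 = 1880.89.

1880.89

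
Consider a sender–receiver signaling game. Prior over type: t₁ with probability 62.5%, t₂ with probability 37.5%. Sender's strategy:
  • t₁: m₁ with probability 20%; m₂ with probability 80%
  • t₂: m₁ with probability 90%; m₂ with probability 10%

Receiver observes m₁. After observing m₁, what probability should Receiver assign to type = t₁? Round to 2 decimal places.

P(m₁) = 0.625·0.2 + 0.375·0.9 = 0.4625
P(t₁ | m₁) = (0.625·0.2) / 0.4625 = 0.125 / 0.4625 = 0.27027

0.27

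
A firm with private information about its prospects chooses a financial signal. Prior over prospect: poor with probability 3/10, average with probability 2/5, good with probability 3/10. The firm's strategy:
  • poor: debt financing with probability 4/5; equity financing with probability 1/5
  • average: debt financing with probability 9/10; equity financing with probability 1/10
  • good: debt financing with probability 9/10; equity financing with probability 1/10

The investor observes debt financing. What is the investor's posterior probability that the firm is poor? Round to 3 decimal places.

0.276

Apply Bayes' rule using the sender's strategy as the likelihood.
P(debt financing) = (3/10)·(4/5) + (2/5)·(9/10) + (3/10)·(9/10) = 87/100
P(poor | debt financing) = ((3/10)·(4/5)) / (87/100) = (6/25) / (87/100) = 8/29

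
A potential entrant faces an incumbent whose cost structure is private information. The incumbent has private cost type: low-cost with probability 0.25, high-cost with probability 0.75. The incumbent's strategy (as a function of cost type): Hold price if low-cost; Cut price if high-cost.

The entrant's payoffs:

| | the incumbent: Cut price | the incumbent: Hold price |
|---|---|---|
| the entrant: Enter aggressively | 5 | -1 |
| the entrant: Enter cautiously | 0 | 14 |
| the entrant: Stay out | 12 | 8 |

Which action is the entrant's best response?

E[Enter aggressively] = 0.25·(-1) + 0.75·(5) = 3.5
E[Enter cautiously] = 0.25·(14) + 0.75·(0) = 3.5
E[Stay out] = 0.25·(8) + 0.75·(12) = 11
Best response: Stay out (11 is the largest).

Stay out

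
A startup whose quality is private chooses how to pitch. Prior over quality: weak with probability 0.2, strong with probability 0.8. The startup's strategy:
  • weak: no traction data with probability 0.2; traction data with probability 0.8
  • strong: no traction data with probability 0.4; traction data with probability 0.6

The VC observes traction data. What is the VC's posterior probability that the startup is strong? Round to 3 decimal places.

P(traction data) = 0.2·0.8 + 0.8·0.6 = 0.64
P(strong | traction data) = (0.8·0.6) / 0.64 = 0.48 / 0.64 = 0.75

0.750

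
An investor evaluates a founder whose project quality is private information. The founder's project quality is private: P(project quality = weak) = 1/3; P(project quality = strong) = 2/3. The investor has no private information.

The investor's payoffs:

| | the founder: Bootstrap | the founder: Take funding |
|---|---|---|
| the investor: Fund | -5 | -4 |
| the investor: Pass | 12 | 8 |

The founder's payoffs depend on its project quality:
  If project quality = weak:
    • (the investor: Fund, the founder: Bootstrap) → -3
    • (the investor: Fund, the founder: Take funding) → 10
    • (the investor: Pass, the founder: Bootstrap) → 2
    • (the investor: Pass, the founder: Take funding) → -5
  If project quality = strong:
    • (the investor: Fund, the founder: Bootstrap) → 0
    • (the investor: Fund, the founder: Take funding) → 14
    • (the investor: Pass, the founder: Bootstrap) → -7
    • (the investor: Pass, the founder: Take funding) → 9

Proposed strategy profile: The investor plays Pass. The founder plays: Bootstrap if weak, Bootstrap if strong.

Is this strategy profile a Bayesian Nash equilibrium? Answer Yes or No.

The investor plays Pass: E[Pass] = 1/3·(12) + 2/3·(12) = 12; E[Fund] = -5. Best-responding. ✓
The founder (project quality weak), facing Pass: Bootstrap gives 2, Take funding gives -5. Proposed Bootstrap is best. ✓
The founder (project quality strong), facing Pass: Bootstrap gives -7, Take funding gives 9. Proposed Bootstrap is not best — profitable deviation exists. ✗

No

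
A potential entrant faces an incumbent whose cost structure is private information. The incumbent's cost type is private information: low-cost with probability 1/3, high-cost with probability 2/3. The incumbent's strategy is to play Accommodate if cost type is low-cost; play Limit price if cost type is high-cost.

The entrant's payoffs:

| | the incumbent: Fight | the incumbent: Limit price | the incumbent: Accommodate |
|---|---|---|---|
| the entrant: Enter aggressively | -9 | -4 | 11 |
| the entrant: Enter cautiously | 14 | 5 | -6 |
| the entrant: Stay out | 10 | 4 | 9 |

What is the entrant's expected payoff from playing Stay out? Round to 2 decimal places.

Take the expectation over the incumbent's cost type, weighting each type's action by its prior probability.
E[Stay out] = 1/3·9 + 2/3·4 = 3 + 8/3 = 17/3

5.67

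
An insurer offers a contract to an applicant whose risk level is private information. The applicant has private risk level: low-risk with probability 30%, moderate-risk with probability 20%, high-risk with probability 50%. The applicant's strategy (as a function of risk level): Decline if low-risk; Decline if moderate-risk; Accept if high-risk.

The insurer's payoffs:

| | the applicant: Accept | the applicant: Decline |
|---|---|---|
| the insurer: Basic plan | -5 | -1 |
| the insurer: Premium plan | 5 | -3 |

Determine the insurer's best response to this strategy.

Compute the insurer's expected payoff for each action, taking the expectation over the applicant's type.
E[Basic plan] = 0.3·(-1) + 0.2·(-1) + 0.5·(-5) = -3
E[Premium plan] = 0.3·(-3) + 0.2·(-3) + 0.5·(5) = 1
Best response: Premium plan (1 is the largest).

Premium plan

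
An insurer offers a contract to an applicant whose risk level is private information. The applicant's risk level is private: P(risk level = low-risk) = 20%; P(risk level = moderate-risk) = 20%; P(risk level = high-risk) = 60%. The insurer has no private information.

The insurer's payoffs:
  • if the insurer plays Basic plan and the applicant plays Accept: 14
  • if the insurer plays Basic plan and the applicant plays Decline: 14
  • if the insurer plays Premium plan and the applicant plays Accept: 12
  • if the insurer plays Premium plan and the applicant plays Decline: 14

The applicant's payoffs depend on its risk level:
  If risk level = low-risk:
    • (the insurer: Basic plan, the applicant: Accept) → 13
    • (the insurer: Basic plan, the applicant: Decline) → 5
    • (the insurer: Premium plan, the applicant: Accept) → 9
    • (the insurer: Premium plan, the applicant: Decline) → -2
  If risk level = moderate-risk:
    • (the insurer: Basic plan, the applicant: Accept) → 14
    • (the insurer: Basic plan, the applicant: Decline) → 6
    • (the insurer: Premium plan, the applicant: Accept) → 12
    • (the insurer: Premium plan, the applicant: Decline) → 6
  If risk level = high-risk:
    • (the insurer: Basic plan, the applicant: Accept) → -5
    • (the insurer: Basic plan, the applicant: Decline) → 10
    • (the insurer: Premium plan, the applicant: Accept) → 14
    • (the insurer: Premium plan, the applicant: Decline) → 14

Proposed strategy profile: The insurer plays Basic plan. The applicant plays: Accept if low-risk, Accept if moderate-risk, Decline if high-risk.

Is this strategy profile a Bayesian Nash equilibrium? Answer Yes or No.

Yes

The insurer plays Basic plan: E[Basic plan] = 0.2·(14) + 0.2·(14) + 0.6·(14) = 14; E[Premium plan] = 13.2. Best-responding. ✓
The applicant (risk level low-risk), facing Basic plan: Accept gives 13, Decline gives 5. Proposed Accept is best. ✓
The applicant (risk level moderate-risk), facing Basic plan: Accept gives 14, Decline gives 6. Proposed Accept is best. ✓
The applicant (risk level high-risk), facing Basic plan: Accept gives -5, Decline gives 10. Proposed Decline is best. ✓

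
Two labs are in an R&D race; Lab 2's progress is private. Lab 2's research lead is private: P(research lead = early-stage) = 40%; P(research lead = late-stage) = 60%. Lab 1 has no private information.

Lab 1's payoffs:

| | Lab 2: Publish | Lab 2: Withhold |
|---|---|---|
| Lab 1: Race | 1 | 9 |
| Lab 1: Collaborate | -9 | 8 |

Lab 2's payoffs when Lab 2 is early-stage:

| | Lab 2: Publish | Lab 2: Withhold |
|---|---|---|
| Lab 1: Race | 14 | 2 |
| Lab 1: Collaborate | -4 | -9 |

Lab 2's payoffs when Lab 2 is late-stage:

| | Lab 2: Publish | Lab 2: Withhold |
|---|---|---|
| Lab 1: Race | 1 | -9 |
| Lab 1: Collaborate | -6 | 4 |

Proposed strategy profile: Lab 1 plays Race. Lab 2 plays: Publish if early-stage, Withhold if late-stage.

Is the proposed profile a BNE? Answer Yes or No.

Lab 1 plays Race: E[Race] = 0.4·(1) + 0.6·(9) = 5.8; E[Collaborate] = 1.2. Best-responding. ✓
Lab 2 (research lead early-stage), facing Race: Publish gives 14, Withhold gives 2. Proposed Publish is best. ✓
Lab 2 (research lead late-stage), facing Race: Publish gives 1, Withhold gives -9. Proposed Withhold is not best — profitable deviation exists. ✗

No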